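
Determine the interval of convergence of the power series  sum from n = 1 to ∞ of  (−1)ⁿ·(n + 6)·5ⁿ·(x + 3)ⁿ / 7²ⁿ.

(-64/5, 34/5)

Apply the ratio test: |a_{n+1}| / |a_n| = [((n+1) + 6)/(n + 6)] · 5/49, which tends to 5/49 as n → ∞.
The series converges when 5/49 · |x + 3| < 1, giving R = 49/5.
When x = 34/5, the terms do not tend to 0, so the series diverges.
Check x = -64/5: the n-th term does not approach 0; divergence by the term test.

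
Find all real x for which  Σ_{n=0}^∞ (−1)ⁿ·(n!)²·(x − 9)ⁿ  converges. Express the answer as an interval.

Apply the ratio test: |a_{n+1}| / |a_n| = (n+1)², which tends to ∞ as n → ∞.
The terms grow without bound for any (x − 9) ≠ 0, so R = 0 (convergence only at x = 9).

{9}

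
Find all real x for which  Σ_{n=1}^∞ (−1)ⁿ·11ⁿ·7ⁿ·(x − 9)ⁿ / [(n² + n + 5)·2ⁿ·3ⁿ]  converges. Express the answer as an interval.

Apply the ratio test: |a_{n+1}| / |a_n| = [(n² + n + 5)/((n+1)² + (n+1) + 5)] · 11·7/(2·3), which tends to 77/6 as n → ∞.
Hence the series converges for |x − 9| < 1/(77/6) = 6/77, so the radius of convergence is 6/77.
When x = 699/77, the series is dominated by a constant times Σ 1/n², which converges (p = 2 > 1).
At x = 687/77: the terms are on the order of 1/n², so the series converges absolutely by comparison with the p-series (p = 2 > 1).

[687/77, 699/77]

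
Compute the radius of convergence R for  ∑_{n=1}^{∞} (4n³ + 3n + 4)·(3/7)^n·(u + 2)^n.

By the ratio test, |a_{n+1}/a_n| = [(4(n+1)³ + 3(n+1) + 4)/(4n³ + 3n + 4)] · 3/7 → 3/7.
The series converges when 3/7 · |u + 2| < 1, giving R = 7/3.

R = 7/3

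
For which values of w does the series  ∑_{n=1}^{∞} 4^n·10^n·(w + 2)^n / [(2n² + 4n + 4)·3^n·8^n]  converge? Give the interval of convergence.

Ratio test: |a_{n+1}/a_n| = [(2n² + 4n + 4)/(2(n+1)² + 4(n+1) + 4)] · 4·10/(3·8) → 5/3 as n → ∞.
Hence the series converges for |w + 2| < 1/(5/3) = 3/5, so the radius of convergence is 3/5.
Check w = -7/5: absolute convergence follows by limit comparison with Σ 1/n².
When w = -13/5, the terms are on the order of 1/n², so the series converges absolutely by comparison with the p-series (p = 2 > 1).

[-13/5, -7/5]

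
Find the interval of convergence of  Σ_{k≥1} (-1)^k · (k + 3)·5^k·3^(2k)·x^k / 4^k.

(-4/45, 4/45)

Ratio test: |a_{k+1}/a_k| = [((k+1) + 3)/(k + 3)] · 5·9/4 → 45/4 as k → ∞.
The series converges when 45/4 · |x| < 1, giving R = 4/45.
Check x = 4/45: the terms do not tend to 0, so the series diverges.
Check x = -4/45: the terms do not tend to 0, so the series diverges.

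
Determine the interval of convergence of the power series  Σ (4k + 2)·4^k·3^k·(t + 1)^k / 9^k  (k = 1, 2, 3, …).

(-7/4, -1/4)

Apply the ratio test: |a_{k+1}| / |a_k| = [(4(k+1) + 2)/(4k + 2)] · 4·3/9, which tends to 4/3 as k → ∞.
Hence the series converges for |t + 1| < 1/(4/3) = 3/4, so the radius of convergence is 3/4.
At t = -1/4: the terms do not tend to 0, so the series diverges.
Endpoint t = -7/4: the k-th term does not approach 0; divergence by the term test.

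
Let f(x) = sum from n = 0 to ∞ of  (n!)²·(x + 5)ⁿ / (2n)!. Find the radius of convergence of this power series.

By the ratio test, |a_{n+1}/a_n| = (n+1)²/[(2n+1)·(2n+2)] → 1/4.
Convergence for |x + 5| · 1/4 < 1, i.e. |x + 5| < 4. So R = 4.

R = 4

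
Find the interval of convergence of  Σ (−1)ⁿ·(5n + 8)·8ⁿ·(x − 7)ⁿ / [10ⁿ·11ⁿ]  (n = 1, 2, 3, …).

Ratio test: |a_{n+1}/a_n| = [(5(n+1) + 8)/(5n + 8)] · 8/(10·11) → 4/55 as n → ∞.
Thus R = 1/(4/55) = 55/4.
At x = 83/4: the terms do not tend to 0, so the series diverges.
When x = -27/4, the n-th term does not approach 0; divergence by the term test.

(-27/4, 83/4)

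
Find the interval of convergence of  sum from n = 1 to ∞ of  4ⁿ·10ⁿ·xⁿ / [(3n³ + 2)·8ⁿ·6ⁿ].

[-6/5, 6/5]

The ratio of consecutive coefficients is [(3n³ + 2)/(3(n+1)³ + 2)] · 4·10/(8·6) → 5/6.
The series converges when 5/6 · |x| < 1, giving R = 6/5.
When x = 6/5, absolute convergence follows by limit comparison with Σ 1/n³.
Endpoint x = -6/5: absolute convergence follows by limit comparison with Σ 1/n³.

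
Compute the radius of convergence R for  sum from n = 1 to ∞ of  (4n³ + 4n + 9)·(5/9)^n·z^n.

R = 9/5

Ratio test: |a_{n+1}/a_n| = [(4(n+1)³ + 4(n+1) + 9)/(4n³ + 4n + 9)] · 5/9 → 5/9 as n → ∞.
The series converges when 5/9 · |z| < 1, giving R = 9/5.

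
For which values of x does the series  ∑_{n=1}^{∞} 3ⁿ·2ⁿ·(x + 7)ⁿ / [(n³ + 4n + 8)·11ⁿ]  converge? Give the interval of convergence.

[-53/6, -31/6]

Apply the ratio test: |a_{n+1}| / |a_n| = [(n³ + 4n + 8)/((n+1)³ + 4(n+1) + 8)] · 3·2/11, which tends to 6/11 as n → ∞.
Hence the series converges for |x + 7| < 1/(6/11) = 11/6, so the radius of convergence is 11/6.
When x = -31/6, absolute convergence follows by limit comparison with Σ 1/n³.
Endpoint x = -53/6: the series is dominated by a constant times Σ 1/n³, which converges (p = 3 > 1).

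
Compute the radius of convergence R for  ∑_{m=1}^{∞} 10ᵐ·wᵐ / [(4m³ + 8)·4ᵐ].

R = 2/5

Ratio test: |a_{m+1}/a_m| = [(4m³ + 8)/(4(m+1)³ + 8)] · 10/4 → 5/2 as m → ∞.
Thus R = 1/(5/2) = 2/5.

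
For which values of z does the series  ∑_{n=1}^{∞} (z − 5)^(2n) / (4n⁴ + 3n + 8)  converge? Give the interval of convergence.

[4, 6]

By the ratio test, |a_{n+1}/a_n| = (4n⁴ + 3n + 8)/(4(n+1)⁴ + 3(n+1) + 8) → 1.
Writing y = (z − 5)², the series in y has radius 1, so |z − 5| < √(1) = 1 and R = 1.
Check z = 6: the series is dominated by a constant times Σ 1/n⁴, which converges (p = 4 > 1).
Endpoint z = 4: the series is dominated by a constant times Σ 1/n⁴, which converges (p = 4 > 1).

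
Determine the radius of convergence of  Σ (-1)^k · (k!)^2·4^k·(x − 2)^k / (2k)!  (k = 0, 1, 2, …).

R = 1

The ratio of consecutive coefficients is (k+1)²/[(2k+1)·(2k+2)] · 4 → 1.
Hence R = 1.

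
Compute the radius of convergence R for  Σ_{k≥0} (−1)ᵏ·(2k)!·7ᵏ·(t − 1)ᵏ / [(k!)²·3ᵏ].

R = 3/28

By the ratio test, |a_{k+1}/a_k| = (2k+1)·(2k+2)/(k+1)² · 7/3 → 28/3.
Convergence for |t − 1| · 28/3 < 1, i.e. |t − 1| < 3/28. So R = 3/28.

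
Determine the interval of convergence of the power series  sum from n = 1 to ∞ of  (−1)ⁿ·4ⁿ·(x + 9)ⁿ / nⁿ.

(−∞, ∞)

Root test: |a_n|^(1/n) = 4/n → 0.
Since the n-th root of |a_n| tends to 0, the series converges for all real x; R = ∞.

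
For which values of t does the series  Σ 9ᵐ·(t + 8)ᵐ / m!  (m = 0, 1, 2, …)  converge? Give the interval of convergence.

By the ratio test, |a_{m+1}/a_m| = 9 · 1/(m+1) → 0.
Since the limit is 0 < 1 for every t, the series converges on all of ℝ and R = ∞.

(−∞, ∞)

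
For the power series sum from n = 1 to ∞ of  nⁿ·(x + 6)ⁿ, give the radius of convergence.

Applying the root test, |a_n|^(1/n) = n → ∞.
Since the n-th root of |a_n| is unbounded, the series converges only at x = -6; R = 0.

R = 0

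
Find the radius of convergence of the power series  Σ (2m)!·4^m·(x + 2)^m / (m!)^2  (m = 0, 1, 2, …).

Apply the ratio test: |a_{m+1}| / |a_m| = (2m+1)·(2m+2)/(m+1)² · 4, which tends to 16 as m → ∞.
The series converges when 16 · |x + 2| < 1, giving R = 1/16.

R = 1/16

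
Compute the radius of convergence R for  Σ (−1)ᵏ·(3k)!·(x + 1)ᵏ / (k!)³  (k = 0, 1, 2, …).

R = 1/27

Apply the ratio test: |a_{k+1}| / |a_k| = (3k+1)·(3k+2)·(3k+3)/(k+1)³, which tends to 27 as k → ∞.
Convergence for |x + 1| · 27 < 1, i.e. |x + 1| < 1/27. So R = 1/27.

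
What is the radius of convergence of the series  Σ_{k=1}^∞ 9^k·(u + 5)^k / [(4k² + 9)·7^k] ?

Apply the ratio test: |a_{k+1}| / |a_k| = [(4k² + 9)/(4(k+1)² + 9)] · 9/7, which tends to 9/7 as k → ∞.
Hence the series converges for |u + 5| < 1/(9/7) = 7/9, so the radius of convergence is 7/9.

R = 7/9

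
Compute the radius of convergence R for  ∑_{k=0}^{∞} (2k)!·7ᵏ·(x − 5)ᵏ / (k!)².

Apply the ratio test: |a_{k+1}| / |a_k| = (2k+1)·(2k+2)/(k+1)² · 7, which tends to 28 as k → ∞.
Thus R = 1/(28) = 1/28.

R = 1/28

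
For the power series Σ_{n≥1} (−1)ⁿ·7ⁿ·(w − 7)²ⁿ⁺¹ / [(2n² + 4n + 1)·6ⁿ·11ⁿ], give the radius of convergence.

R = √462/7

By the ratio test, |a_{n+1}/a_n| = [(2n² + 4n + 1)/(2(n+1)² + 4(n+1) + 1)] · 7/(6·11) → 7/66.
Successive powers of (w − 7) differ by 2, so the series converges when |w − 7|² · 7/66 < 1, i.e. |w − 7| < √(66/7). So R = √462/7.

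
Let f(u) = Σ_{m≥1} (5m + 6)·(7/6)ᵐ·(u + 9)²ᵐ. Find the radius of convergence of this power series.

By the ratio test, |a_{m+1}/a_m| = [(5(m+1) + 6)/(5m + 6)] · 7/6 → 7/6.
Since the exponent of (u + 9) increases by 2 each term, convergence requires |u + 9|² < 6/7, hence R = √42/7.

R = √42/7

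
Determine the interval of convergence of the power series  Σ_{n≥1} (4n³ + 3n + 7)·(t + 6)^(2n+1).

Apply the ratio test: |a_{n+1}| / |a_n| = (4(n+1)³ + 3(n+1) + 7)/(4n³ + 3n + 7), which tends to 1 as n → ∞.
Successive powers of (t + 6) differ by 2, so the series converges when |t + 6|² · 1 < 1, i.e. |t + 6| < √(1) = 1. So R = 1.
Endpoint t = -5: the terms do not tend to 0, so the series diverges.
Check t = -7: the terms have absolute value of order n³, which does not tend to 0, so the series diverges by the divergence test.

(-7, -5)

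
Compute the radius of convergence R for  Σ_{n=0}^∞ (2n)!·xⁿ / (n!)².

R = 1/4

By the ratio test, |a_{n+1}/a_n| = (2n+1)·(2n+2)/(n+1)² → 4.
Hence the series converges for |x| < 1/(4) = 1/4, so the radius of convergence is 1/4.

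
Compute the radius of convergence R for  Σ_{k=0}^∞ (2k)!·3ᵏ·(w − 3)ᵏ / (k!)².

Ratio test: |a_{k+1}/a_k| = (2k+1)·(2k+2)/(k+1)² · 3 → 12 as k → ∞.
Thus R = 1/(12) = 1/12.

R = 1/12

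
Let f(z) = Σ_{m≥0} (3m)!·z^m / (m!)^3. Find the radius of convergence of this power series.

Apply the ratio test: |a_{m+1}| / |a_m| = (3m+1)·(3m+2)·(3m+3)/(m+1)³, which tends to 27 as m → ∞.
The series converges when 27 · |z| < 1, giving R = 1/27.

R = 1/27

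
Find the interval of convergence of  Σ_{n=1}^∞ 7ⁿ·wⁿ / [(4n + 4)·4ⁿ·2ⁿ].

Apply the ratio test: |a_{n+1}| / |a_n| = [(4n + 4)/(4(n+1) + 4)] · 7/(4·2), which tends to 7/8 as n → ∞.
Convergence for |w| · 7/8 < 1, i.e. |w| < 8/7. So R = 8/7.
At w = 8/7: comparison with the harmonic series Σ 1/n shows the series diverges.
At w = -8/7: an alternating series whose terms decrease to 0 in absolute value, so it converges by the Leibniz criterion.

[-8/7, 8/7)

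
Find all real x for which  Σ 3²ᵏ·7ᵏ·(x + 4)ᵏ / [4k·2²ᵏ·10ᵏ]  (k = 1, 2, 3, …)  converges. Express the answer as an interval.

By the ratio test, |a_{k+1}/a_k| = [4k/4(k+1)] · 9·7/(4·10) → 63/40.
Thus R = 1/(63/40) = 40/63.
When x = -212/63, the terms behave like c/k; limit comparison with the harmonic series gives divergence.
When x = -292/63, convergence follows from the alternating series test (terms decrease monotonically to 0).

[-292/63, -212/63)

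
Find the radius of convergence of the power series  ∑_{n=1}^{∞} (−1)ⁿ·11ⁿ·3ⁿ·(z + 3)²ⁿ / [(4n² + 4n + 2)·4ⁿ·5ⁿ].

The ratio of consecutive coefficients is [(4n² + 4n + 2)/(4(n+1)² + 4(n+1) + 2)] · 11·3/(4·5) → 33/20.
Since the exponent of (z + 3) increases by 2 each term, convergence requires |z + 3|² < 20/33, hence R = 2√165/33.

R = 2√165/33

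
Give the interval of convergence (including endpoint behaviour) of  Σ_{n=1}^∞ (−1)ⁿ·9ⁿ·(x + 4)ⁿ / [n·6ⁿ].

The ratio of consecutive coefficients is [n/(n+1)] · 9/6 → 3/2.
Hence the series converges for |x + 4| < 1/(3/2) = 2/3, so the radius of convergence is 2/3.
Check x = -10/3: an alternating series whose terms decrease to 0 in absolute value, so it converges by the Leibniz criterion.
Endpoint x = -14/3: the terms behave like c/n; limit comparison with the harmonic series gives divergence.

(-14/3, -10/3]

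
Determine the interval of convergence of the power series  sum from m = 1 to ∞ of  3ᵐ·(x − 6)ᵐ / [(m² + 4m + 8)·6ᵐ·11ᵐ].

[-16, 28]

Apply the ratio test: |a_{m+1}| / |a_m| = [(m² + 4m + 8)/((m+1)² + 4(m+1) + 8)] · 3/(6·11), which tends to 1/22 as m → ∞.
Thus R = 1/(1/22) = 22.
Endpoint x = 28: the series is dominated by a constant times Σ 1/m², which converges (p = 2 > 1).
Endpoint x = -16: absolute convergence follows by limit comparison with Σ 1/m².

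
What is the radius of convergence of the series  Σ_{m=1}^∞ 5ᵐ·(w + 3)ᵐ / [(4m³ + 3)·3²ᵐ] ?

Ratio test: |a_{m+1}/a_m| = [(4m³ + 3)/(4(m+1)³ + 3)] · 5/9 → 5/9 as m → ∞.
Thus R = 1/(5/9) = 9/5.

R = 9/5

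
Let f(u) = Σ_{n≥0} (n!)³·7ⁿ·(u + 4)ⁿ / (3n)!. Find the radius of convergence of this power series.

R = 27/7

The ratio of consecutive coefficients is (n+1)³/[(3n+1)·(3n+2)·(3n+3)] · 7 → 7/27.
The series converges when 7/27 · |u + 4| < 1, giving R = 27/7.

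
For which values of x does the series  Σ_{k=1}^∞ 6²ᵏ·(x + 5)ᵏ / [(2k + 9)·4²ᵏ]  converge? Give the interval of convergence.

[-49/9, -41/9)

Apply the ratio test: |a_{k+1}| / |a_k| = [(2k + 9)/(2(k+1) + 9)] · 36/16, which tends to 9/4 as k → ∞.
The series converges when 9/4 · |x + 5| < 1, giving R = 4/9.
Endpoint x = -41/9: the terms are asymptotic to a nonzero constant times 1/k, so the series diverges by limit comparison with Σ 1/k.
When x = -49/9, an alternating series whose terms decrease to 0 in absolute value, so it converges by the Leibniz criterion.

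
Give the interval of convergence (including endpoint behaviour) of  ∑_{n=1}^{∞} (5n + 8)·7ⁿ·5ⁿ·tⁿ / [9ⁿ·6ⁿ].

(-54/35, 54/35)

The ratio of consecutive coefficients is [(5(n+1) + 8)/(5n + 8)] · 7·5/(9·6) → 35/54.
Hence the series converges for |t| < 1/(35/54) = 54/35, so the radius of convergence is 54/35.
At t = 54/35: the n-th term does not approach 0; divergence by the term test.
At t = -54/35: the terms do not tend to 0, so the series diverges.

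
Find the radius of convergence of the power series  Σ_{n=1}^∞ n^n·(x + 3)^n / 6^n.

By the Cauchy root test, |a_n|^(1/n) = n/6 → ∞.
The root grows without bound, so R = 0 (convergence only at x = -3).

R = 0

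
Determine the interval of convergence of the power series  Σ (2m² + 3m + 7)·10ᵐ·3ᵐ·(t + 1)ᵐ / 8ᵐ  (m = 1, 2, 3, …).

The ratio of consecutive coefficients is [(2(m+1)² + 3(m+1) + 7)/(2m² + 3m + 7)] · 10·3/8 → 15/4.
Hence the series converges for |t + 1| < 1/(15/4) = 4/15, so the radius of convergence is 4/15.
At t = -11/15: the terms have absolute value of order m², which does not tend to 0, so the series diverges by the divergence test.
Endpoint t = -19/15: the m-th term does not approach 0; divergence by the term test.

(-19/15, -11/15)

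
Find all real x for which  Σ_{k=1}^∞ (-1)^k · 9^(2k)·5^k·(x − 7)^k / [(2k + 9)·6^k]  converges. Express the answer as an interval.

(943/135, 947/135]

By the ratio test, |a_{k+1}/a_k| = [(2k + 9)/(2(k+1) + 9)] · 81·5/6 → 135/2.
Convergence for |x − 7| · 135/2 < 1, i.e. |x − 7| < 2/135. So R = 2/135.
Check x = 947/135: the terms alternate in sign and decrease monotonically to 0 in absolute value (size ~ c/k), so the alternating series test gives convergence.
At x = 943/135: the terms behave like c/k; limit comparison with the harmonic series gives divergence.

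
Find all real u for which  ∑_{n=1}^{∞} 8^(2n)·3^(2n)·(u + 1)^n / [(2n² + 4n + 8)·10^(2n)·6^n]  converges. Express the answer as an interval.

By the ratio test, |a_{n+1}/a_n| = [(2n² + 4n + 8)/(2(n+1)² + 4(n+1) + 8)] · 64·9/(100·6) → 24/25.
Hence the series converges for |u + 1| < 1/(24/25) = 25/24, so the radius of convergence is 25/24.
At u = 1/24: the series is dominated by a constant times Σ 1/n², which converges (p = 2 > 1).
When u = -49/24, the series is dominated by a constant times Σ 1/n², which converges (p = 2 > 1).

[-49/24, 1/24]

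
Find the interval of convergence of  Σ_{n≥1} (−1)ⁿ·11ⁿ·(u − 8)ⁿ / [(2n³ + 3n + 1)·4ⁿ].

[84/11, 92/11]

The ratio of consecutive coefficients is [(2n³ + 3n + 1)/(2(n+1)³ + 3(n+1) + 1)] · 11/4 → 11/4.
The series converges when 11/4 · |u − 8| < 1, giving R = 4/11.
When u = 92/11, absolute convergence follows by limit comparison with Σ 1/n³.
Endpoint u = 84/11: the series is dominated by a constant times Σ 1/n³, which converges (p = 3 > 1).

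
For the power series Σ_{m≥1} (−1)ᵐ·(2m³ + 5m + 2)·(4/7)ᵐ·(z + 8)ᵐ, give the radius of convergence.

Ratio test: |a_{m+1}/a_m| = [(2(m+1)³ + 5(m+1) + 2)/(2m³ + 5m + 2)] · 4/7 → 4/7 as m → ∞.
Hence the series converges for |z + 8| < 1/(4/7) = 7/4, so the radius of convergence is 7/4.

R = 7/4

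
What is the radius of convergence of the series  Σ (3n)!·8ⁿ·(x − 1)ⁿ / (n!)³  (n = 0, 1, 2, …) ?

R = 1/216

Ratio test: |a_{n+1}/a_n| = (3n+1)·(3n+2)·(3n+3)/(n+1)³ · 8 → 216 as n → ∞.
Thus R = 1/(216) = 1/216.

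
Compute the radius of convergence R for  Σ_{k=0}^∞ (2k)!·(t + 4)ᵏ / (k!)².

The ratio of consecutive coefficients is (2k+1)·(2k+2)/(k+1)² → 4.
Hence the series converges for |t + 4| < 1/(4) = 1/4, so the radius of convergence is 1/4.

R = 1/4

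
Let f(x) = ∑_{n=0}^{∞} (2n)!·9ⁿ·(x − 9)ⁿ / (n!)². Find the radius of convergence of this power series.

By the ratio test, |a_{n+1}/a_n| = (2n+1)·(2n+2)/(n+1)² · 9 → 36.
The series converges when 36 · |x − 9| < 1, giving R = 1/36.

R = 1/36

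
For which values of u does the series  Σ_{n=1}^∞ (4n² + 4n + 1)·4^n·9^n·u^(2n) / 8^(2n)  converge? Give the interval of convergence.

(-4/3, 4/3)

By the ratio test, |a_{n+1}/a_n| = [(4(n+1)² + 4(n+1) + 1)/(4n² + 4n + 1)] · 4·9/64 → 9/16.
Successive powers of u differ by 2, so the series converges when |u|² · 9/16 < 1, i.e. |u| < √(16/9) = 4/3. So R = 4/3.
When u = 4/3, the n-th term does not approach 0; divergence by the term test.
When u = -4/3, the n-th term does not approach 0; divergence by the term test.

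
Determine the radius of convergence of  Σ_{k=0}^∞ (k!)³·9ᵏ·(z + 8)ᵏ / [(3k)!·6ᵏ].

The ratio of consecutive coefficients is (k+1)³/[(3k+1)·(3k+2)·(3k+3)] · 9/6 → 1/18.
The series converges when 1/18 · |z + 8| < 1, giving R = 18.

R = 18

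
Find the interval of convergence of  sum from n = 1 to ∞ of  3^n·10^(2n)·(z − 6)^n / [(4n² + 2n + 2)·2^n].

Apply the ratio test: |a_{n+1}| / |a_n| = [(4n² + 2n + 2)/(4(n+1)² + 2(n+1) + 2)] · 3·100/2, which tends to 150 as n → ∞.
Convergence for |z − 6| · 150 < 1, i.e. |z − 6| < 1/150. So R = 1/150.
Check z = 901/150: the series is dominated by a constant times Σ 1/n², which converges (p = 2 > 1).
Check z = 899/150: absolute convergence follows by limit comparison with Σ 1/n².

[899/150, 901/150]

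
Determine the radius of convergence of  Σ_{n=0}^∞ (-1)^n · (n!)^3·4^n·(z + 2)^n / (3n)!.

R = 27/4

Apply the ratio test: |a_{n+1}| / |a_n| = (n+1)³/[(3n+1)·(3n+2)·(3n+3)] · 4, which tends to 4/27 as n → ∞.
The series converges when 4/27 · |z + 2| < 1, giving R = 27/4.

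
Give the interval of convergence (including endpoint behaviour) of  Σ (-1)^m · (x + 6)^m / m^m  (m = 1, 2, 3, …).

(−∞, ∞)

By the Cauchy root test, |a_m|^(1/m) = 1/m → 0.
Since the m-th root of |a_m| tends to 0, the series converges for all real x; R = ∞.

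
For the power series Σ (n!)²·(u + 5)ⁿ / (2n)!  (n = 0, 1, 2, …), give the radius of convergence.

R = 4

By the ratio test, |a_{n+1}/a_n| = (n+1)²/[(2n+1)·(2n+2)] → 1/4.
Thus R = 1/(1/4) = 4.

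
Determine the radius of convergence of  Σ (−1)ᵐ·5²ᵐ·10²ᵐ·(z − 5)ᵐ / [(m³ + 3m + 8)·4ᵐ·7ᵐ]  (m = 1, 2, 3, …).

The ratio of consecutive coefficients is [(m³ + 3m + 8)/((m+1)³ + 3(m+1) + 8)] · 25·100/(4·7) → 625/7.
Hence the series converges for |z − 5| < 1/(625/7) = 7/625, so the radius of convergence is 7/625.

R = 7/625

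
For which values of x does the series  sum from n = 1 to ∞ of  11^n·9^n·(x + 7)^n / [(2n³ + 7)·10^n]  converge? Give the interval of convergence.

[-703/99, -683/99]

The ratio of consecutive coefficients is [(2n³ + 7)/(2(n+1)³ + 7)] · 11·9/10 → 99/10.
Hence the series converges for |x + 7| < 1/(99/10) = 10/99, so the radius of convergence is 10/99.
When x = -683/99, the series is dominated by a constant times Σ 1/n³, which converges (p = 3 > 1).
At x = -703/99: the series is dominated by a constant times Σ 1/n³, which converges (p = 3 > 1).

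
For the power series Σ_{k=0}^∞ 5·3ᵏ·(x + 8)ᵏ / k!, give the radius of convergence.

R = ∞

The ratio of consecutive coefficients is 5/5 · 3 · 1/(k+1) → 0.
The ratio tends to 0 regardless of x, hence R = ∞.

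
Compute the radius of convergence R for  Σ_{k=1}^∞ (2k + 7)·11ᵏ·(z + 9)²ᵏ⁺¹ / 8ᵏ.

The ratio of consecutive coefficients is [(2(k+1) + 7)/(2k + 7)] · 11/8 → 11/8.
Successive powers of (z + 9) differ by 2, so the series converges when |z + 9|² · 11/8 < 1, i.e. |z + 9| < √(8/11). So R = 2√22/11.

R = 2√22/11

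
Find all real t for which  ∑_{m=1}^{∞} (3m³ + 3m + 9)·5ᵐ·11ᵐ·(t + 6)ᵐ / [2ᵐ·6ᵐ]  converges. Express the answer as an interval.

Apply the ratio test: |a_{m+1}| / |a_m| = [(3(m+1)³ + 3(m+1) + 9)/(3m³ + 3m + 9)] · 5·11/(2·6), which tends to 55/12 as m → ∞.
The series converges when 55/12 · |t + 6| < 1, giving R = 12/55.
Check t = -318/55: the terms have absolute value of order m³, which does not tend to 0, so the series diverges by the divergence test.
Check t = -342/55: the terms do not tend to 0, so the series diverges.

(-342/55, -318/55)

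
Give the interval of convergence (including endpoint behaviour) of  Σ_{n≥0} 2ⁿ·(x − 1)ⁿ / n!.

(−∞, ∞)

By the ratio test, |a_{n+1}/a_n| = 2 · 1/(n+1) → 0.
Since the limit is 0 < 1 for every x, the series converges on all of ℝ and R = ∞.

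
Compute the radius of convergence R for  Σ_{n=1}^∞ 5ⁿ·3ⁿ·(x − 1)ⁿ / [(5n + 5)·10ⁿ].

R = 2/3

By the ratio test, |a_{n+1}/a_n| = [(5n + 5)/(5(n+1) + 5)] · 5·3/10 → 3/2.
Hence the series converges for |x − 1| < 1/(3/2) = 2/3, so the radius of convergence is 2/3.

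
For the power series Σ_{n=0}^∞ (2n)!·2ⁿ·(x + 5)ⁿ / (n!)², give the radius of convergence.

Ratio test: |a_{n+1}/a_n| = (2n+1)·(2n+2)/(n+1)² · 2 → 8 as n → ∞.
Hence the series converges for |x + 5| < 1/(8) = 1/8, so the radius of convergence is 1/8.

R = 1/8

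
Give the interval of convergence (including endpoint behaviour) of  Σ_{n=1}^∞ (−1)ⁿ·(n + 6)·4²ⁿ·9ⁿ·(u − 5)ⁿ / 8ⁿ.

The ratio of consecutive coefficients is [((n+1) + 6)/(n + 6)] · 16·9/8 → 18.
Hence the series converges for |u − 5| < 1/(18) = 1/18, so the radius of convergence is 1/18.
Endpoint u = 91/18: the terms do not tend to 0, so the series diverges.
When u = 89/18, the terms have absolute value of order n, which does not tend to 0, so the series diverges by the divergence test.

(89/18, 91/18)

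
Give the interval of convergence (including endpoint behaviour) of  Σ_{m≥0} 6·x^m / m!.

(−∞, ∞)

By the ratio test, |a_{m+1}/a_m| = 6/6 · 1/(m+1) → 0.
The limit is 0, so the series converges for all x; R = ∞.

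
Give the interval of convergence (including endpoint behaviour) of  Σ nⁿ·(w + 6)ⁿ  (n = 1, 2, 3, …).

{-6}

By the Cauchy root test, |a_n|^(1/n) = n → ∞.
The root grows without bound, so R = 0 (convergence only at w = -6).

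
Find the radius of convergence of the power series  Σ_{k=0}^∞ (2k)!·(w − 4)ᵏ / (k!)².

By the ratio test, |a_{k+1}/a_k| = (2k+1)·(2k+2)/(k+1)² → 4.
Hence the series converges for |w − 4| < 1/(4) = 1/4, so the radius of convergence is 1/4.

R = 1/4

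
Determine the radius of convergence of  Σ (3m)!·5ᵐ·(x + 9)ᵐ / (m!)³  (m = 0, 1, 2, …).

R = 1/135

The ratio of consecutive coefficients is (3m+1)·(3m+2)·(3m+3)/(m+1)³ · 5 → 135.
Thus R = 1/(135) = 1/135.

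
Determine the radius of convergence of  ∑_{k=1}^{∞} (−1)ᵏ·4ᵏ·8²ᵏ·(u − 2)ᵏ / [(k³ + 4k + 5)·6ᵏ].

R = 3/128

By the ratio test, |a_{k+1}/a_k| = [(k³ + 4k + 5)/((k+1)³ + 4(k+1) + 5)] · 4·64/6 → 128/3.
Thus R = 1/(128/3) = 3/128.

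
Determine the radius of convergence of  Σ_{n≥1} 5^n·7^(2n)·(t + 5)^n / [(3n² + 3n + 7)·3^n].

R = 3/245

Apply the ratio test: |a_{n+1}| / |a_n| = [(3n² + 3n + 7)/(3(n+1)² + 3(n+1) + 7)] · 5·49/3, which tends to 245/3 as n → ∞.
The series converges when 245/3 · |t + 5| < 1, giving R = 3/245.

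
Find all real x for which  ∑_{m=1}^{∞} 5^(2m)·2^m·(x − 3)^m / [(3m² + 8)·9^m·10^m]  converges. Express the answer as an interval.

[6/5, 24/5]

Apply the ratio test: |a_{m+1}| / |a_m| = [(3m² + 8)/(3(m+1)² + 8)] · 25·2/(9·10), which tends to 5/9 as m → ∞.
Convergence for |x − 3| · 5/9 < 1, i.e. |x − 3| < 9/5. So R = 9/5.
Check x = 24/5: the terms are on the order of 1/m², so the series converges absolutely by comparison with the p-series (p = 2 > 1).
Endpoint x = 6/5: absolute convergence follows by limit comparison with Σ 1/m².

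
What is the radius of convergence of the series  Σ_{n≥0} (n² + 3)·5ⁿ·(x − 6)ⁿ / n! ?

By the ratio test, |a_{n+1}/a_n| = ((n+1)² + 3)/(n² + 3) · 5 · 1/(n+1) → 0.
Since the limit is 0 < 1 for every x, the series converges on all of ℝ and R = ∞.

R = ∞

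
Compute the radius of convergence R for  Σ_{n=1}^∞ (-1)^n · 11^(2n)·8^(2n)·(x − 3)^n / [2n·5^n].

The ratio of consecutive coefficients is [2n/2(n+1)] · 121·64/5 → 7744/5.
Thus R = 1/(7744/5) = 5/7744.

R = 5/7744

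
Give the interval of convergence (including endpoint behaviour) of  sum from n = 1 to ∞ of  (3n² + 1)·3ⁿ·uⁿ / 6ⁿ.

By the ratio test, |a_{n+1}/a_n| = [(3(n+1)² + 1)/(3n² + 1)] · 3/6 → 1/2.
Convergence for |u| · 1/2 < 1, i.e. |u| < 2. So R = 2.
When u = 2, the terms do not tend to 0, so the series diverges.
Endpoint u = -2: the terms do not tend to 0, so the series diverges.

(-2, 2)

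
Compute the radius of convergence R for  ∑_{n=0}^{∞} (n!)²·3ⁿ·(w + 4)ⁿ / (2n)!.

By the ratio test, |a_{n+1}/a_n| = (n+1)²/[(2n+1)·(2n+2)] · 3 → 3/4.
The series converges when 3/4 · |w + 4| < 1, giving R = 4/3.

R = 4/3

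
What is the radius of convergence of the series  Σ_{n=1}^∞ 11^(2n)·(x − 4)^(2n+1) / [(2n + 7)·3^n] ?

R = √3/11

By the ratio test, |a_{n+1}/a_n| = [(2n + 7)/(2(n+1) + 7)] · 121/3 → 121/3.
Writing y = (x − 4)², the series in y has radius 3/121, so |x − 4| < √(3/121) and R = √3/11.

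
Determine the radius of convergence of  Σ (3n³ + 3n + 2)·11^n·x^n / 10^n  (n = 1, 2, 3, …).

Apply the ratio test: |a_{n+1}| / |a_n| = [(3(n+1)³ + 3(n+1) + 2)/(3n³ + 3n + 2)] · 11/10, which tends to 11/10 as n → ∞.
Thus R = 1/(11/10) = 10/11.

R = 10/11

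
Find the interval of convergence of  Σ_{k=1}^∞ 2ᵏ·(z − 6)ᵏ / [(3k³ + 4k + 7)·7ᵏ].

[5/2, 19/2]

The ratio of consecutive coefficients is [(3k³ + 4k + 7)/(3(k+1)³ + 4(k+1) + 7)] · 2/7 → 2/7.
The series converges when 2/7 · |z − 6| < 1, giving R = 7/2.
When z = 19/2, the terms are on the order of 1/k³, so the series converges absolutely by comparison with the p-series (p = 3 > 1).
Endpoint z = 5/2: the terms are on the order of 1/k³, so the series converges absolutely by comparison with the p-series (p = 3 > 1).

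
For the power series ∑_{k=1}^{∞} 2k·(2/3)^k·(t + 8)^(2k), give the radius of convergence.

The ratio of consecutive coefficients is [2(k+1)/2k] · 2/3 → 2/3.
Writing y = (t + 8)², the series in y has radius 3/2, so |t + 8| < √(3/2) and R = √6/2.

R = √6/2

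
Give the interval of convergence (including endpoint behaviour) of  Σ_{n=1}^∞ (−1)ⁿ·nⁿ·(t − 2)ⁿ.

By the Cauchy root test, |a_n|^(1/n) = n → ∞.
Since the n-th root of |a_n| is unbounded, the series converges only at t = 2; R = 0.

{2}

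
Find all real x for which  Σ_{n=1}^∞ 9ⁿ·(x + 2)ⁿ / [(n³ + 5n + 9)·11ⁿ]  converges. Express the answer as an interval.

[-29/9, -7/9]

The ratio of consecutive coefficients is [(n³ + 5n + 9)/((n+1)³ + 5(n+1) + 9)] · 9/11 → 9/11.
Hence the series converges for |x + 2| < 1/(9/11) = 11/9, so the radius of convergence is 11/9.
Check x = -7/9: the series is dominated by a constant times Σ 1/n³, which converges (p = 3 > 1).
Endpoint x = -29/9: the terms are on the order of 1/n³, so the series converges absolutely by comparison with the p-series (p = 3 > 1).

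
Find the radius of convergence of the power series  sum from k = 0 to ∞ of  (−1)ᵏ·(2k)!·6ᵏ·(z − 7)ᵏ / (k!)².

R = 1/24

Apply the ratio test: |a_{k+1}| / |a_k| = (2k+1)·(2k+2)/(k+1)² · 6, which tends to 24 as k → ∞.
The series converges when 24 · |z − 7| < 1, giving R = 1/24.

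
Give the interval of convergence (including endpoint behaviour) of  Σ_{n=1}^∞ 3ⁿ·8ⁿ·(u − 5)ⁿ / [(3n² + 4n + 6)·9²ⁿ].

[13/8, 67/8]

Ratio test: |a_{n+1}/a_n| = [(3n² + 4n + 6)/(3(n+1)² + 4(n+1) + 6)] · 3·8/81 → 8/27 as n → ∞.
Convergence for |u − 5| · 8/27 < 1, i.e. |u − 5| < 27/8. So R = 27/8.
At u = 67/8: the series is dominated by a constant times Σ 1/n², which converges (p = 2 > 1).
When u = 13/8, the terms are on the order of 1/n², so the series converges absolutely by comparison with the p-series (p = 2 > 1).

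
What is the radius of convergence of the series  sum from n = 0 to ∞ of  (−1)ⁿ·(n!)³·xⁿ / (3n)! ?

R = 27

Apply the ratio test: |a_{n+1}| / |a_n| = (n+1)³/[(3n+1)·(3n+2)·(3n+3)], which tends to 1/27 as n → ∞.
The series converges when 1/27 · |x| < 1, giving R = 27.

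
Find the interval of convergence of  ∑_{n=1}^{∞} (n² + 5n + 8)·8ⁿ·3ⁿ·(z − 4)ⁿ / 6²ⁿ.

(5/2, 11/2)

Apply the ratio test: |a_{n+1}| / |a_n| = [((n+1)² + 5(n+1) + 8)/(n² + 5n + 8)] · 8·3/36, which tends to 2/3 as n → ∞.
Convergence for |z − 4| · 2/3 < 1, i.e. |z − 4| < 3/2. So R = 3/2.
Endpoint z = 11/2: the terms do not tend to 0, so the series diverges.
Endpoint z = 5/2: the terms do not tend to 0, so the series diverges.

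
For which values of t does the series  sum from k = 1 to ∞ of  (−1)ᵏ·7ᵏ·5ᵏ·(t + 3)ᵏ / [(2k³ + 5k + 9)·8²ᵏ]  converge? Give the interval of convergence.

The ratio of consecutive coefficients is [(2k³ + 5k + 9)/(2(k+1)³ + 5(k+1) + 9)] · 7·5/64 → 35/64.
Convergence for |t + 3| · 35/64 < 1, i.e. |t + 3| < 64/35. So R = 64/35.
Endpoint t = -41/35: the series is dominated by a constant times Σ 1/k³, which converges (p = 3 > 1).
When t = -169/35, the terms are on the order of 1/k³, so the series converges absolutely by comparison with the p-series (p = 3 > 1).

[-169/35, -41/35]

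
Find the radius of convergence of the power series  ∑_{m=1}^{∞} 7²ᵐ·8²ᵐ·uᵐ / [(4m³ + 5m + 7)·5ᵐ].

The ratio of consecutive coefficients is [(4m³ + 5m + 7)/(4(m+1)³ + 5(m+1) + 7)] · 49·64/5 → 3136/5.
Thus R = 1/(3136/5) = 5/3136.

R = 5/3136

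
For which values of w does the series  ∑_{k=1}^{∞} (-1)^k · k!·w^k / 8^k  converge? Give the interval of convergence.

The ratio of consecutive coefficients is (k+1) · 1/8 → ∞.
The ratio grows without bound, so the series diverges whenever w ≠ 0; it converges only at w = 0. R = 0.

{0}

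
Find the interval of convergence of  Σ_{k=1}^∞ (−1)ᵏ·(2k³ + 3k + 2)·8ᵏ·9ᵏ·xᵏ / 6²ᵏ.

(-1/2, 1/2)

Ratio test: |a_{k+1}/a_k| = [(2(k+1)³ + 3(k+1) + 2)/(2k³ + 3k + 2)] · 8·9/36 → 2 as k → ∞.
The series converges when 2 · |x| < 1, giving R = 1/2.
Endpoint x = 1/2: the k-th term does not approach 0; divergence by the term test.
At x = -1/2: the k-th term does not approach 0; divergence by the term test.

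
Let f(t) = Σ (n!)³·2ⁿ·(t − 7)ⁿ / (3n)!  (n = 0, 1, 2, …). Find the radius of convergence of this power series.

R = 27/2

The ratio of consecutive coefficients is (n+1)³/[(3n+1)·(3n+2)·(3n+3)] · 2 → 2/27.
Convergence for |t − 7| · 2/27 < 1, i.e. |t − 7| < 27/2. So R = 27/2.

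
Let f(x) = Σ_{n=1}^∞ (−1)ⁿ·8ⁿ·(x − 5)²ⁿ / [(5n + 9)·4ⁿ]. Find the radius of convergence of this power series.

R = √2/2

The ratio of consecutive coefficients is [(5n + 9)/(5(n+1) + 9)] · 8/4 → 2.
Successive powers of (x − 5) differ by 2, so the series converges when |x − 5|² · 2 < 1, i.e. |x − 5| < √(1/2). So R = √2/2.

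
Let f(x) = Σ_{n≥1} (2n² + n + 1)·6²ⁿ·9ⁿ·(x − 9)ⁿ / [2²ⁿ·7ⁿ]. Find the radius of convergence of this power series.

R = 7/81

By the ratio test, |a_{n+1}/a_n| = [(2(n+1)² + (n+1) + 1)/(2n² + n + 1)] · 36·9/(4·7) → 81/7.
Convergence for |x − 9| · 81/7 < 1, i.e. |x − 9| < 7/81. So R = 7/81.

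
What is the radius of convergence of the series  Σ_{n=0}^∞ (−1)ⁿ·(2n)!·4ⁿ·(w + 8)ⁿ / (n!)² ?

R = 1/16

By the ratio test, |a_{n+1}/a_n| = (2n+1)·(2n+2)/(n+1)² · 4 → 16.
Convergence for |w + 8| · 16 < 1, i.e. |w + 8| < 1/16. So R = 1/16.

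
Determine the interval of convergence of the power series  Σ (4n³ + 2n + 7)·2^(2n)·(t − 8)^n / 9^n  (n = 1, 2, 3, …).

The ratio of consecutive coefficients is [(4(n+1)³ + 2(n+1) + 7)/(4n³ + 2n + 7)] · 4/9 → 4/9.
Hence the series converges for |t − 8| < 1/(4/9) = 9/4, so the radius of convergence is 9/4.
At t = 41/4: the terms do not tend to 0, so the series diverges.
Endpoint t = 23/4: the n-th term does not approach 0; divergence by the term test.

(23/4, 41/4)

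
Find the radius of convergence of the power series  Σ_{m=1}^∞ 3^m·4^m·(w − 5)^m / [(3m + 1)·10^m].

Apply the ratio test: |a_{m+1}| / |a_m| = [(3m + 1)/(3(m+1) + 1)] · 3·4/10, which tends to 6/5 as m → ∞.
Thus R = 1/(6/5) = 5/6.

R = 5/6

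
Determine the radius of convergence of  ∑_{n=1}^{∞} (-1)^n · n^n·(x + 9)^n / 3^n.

R = 0

Root test: |a_n|^(1/n) = n/3 → ∞.
The root grows without bound, so R = 0 (convergence only at x = -9).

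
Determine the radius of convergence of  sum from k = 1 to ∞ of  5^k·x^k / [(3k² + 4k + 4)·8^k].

Ratio test: |a_{k+1}/a_k| = [(3k² + 4k + 4)/(3(k+1)² + 4(k+1) + 4)] · 5/8 → 5/8 as k → ∞.
The series converges when 5/8 · |x| < 1, giving R = 8/5.

R = 8/5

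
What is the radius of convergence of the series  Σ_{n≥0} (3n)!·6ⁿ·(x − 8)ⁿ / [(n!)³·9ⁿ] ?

R = 1/18

Ratio test: |a_{n+1}/a_n| = (3n+1)·(3n+2)·(3n+3)/(n+1)³ · 6/9 → 18 as n → ∞.
Thus R = 1/(18) = 1/18.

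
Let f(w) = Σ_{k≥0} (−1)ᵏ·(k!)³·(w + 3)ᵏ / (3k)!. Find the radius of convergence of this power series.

Apply the ratio test: |a_{k+1}| / |a_k| = (k+1)³/[(3k+1)·(3k+2)·(3k+3)], which tends to 1/27 as k → ∞.
The series converges when 1/27 · |w + 3| < 1, giving R = 27.

R = 27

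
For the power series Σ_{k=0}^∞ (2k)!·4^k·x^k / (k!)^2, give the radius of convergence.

R = 1/16

Ratio test: |a_{k+1}/a_k| = (2k+1)·(2k+2)/(k+1)² · 4 → 16 as k → ∞.
Convergence for |x| · 16 < 1, i.e. |x| < 1/16. So R = 1/16.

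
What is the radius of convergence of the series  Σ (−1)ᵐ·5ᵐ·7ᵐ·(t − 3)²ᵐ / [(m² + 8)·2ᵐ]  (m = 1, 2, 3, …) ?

The ratio of consecutive coefficients is [(m² + 8)/((m+1)² + 8)] · 5·7/2 → 35/2.
Since the exponent of (t − 3) increases by 2 each term, convergence requires |t − 3|² < 2/35, hence R = √70/35.

R = √70/35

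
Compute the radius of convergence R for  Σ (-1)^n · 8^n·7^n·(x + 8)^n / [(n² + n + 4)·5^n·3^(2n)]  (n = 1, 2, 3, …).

R = 45/56

Ratio test: |a_{n+1}/a_n| = [(n² + n + 4)/((n+1)² + (n+1) + 4)] · 8·7/(5·9) → 56/45 as n → ∞.
The series converges when 56/45 · |x + 8| < 1, giving R = 45/56.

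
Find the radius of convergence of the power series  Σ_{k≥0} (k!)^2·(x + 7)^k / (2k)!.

R = 4

The ratio of consecutive coefficients is (k+1)²/[(2k+1)·(2k+2)] → 1/4.
Convergence for |x + 7| · 1/4 < 1, i.e. |x + 7| < 4. So R = 4.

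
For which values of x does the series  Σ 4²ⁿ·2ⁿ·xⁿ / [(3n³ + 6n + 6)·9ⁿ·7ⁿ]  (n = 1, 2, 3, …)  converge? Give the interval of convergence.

Apply the ratio test: |a_{n+1}| / |a_n| = [(3n³ + 6n + 6)/(3(n+1)³ + 6(n+1) + 6)] · 16·2/(9·7), which tends to 32/63 as n → ∞.
The series converges when 32/63 · |x| < 1, giving R = 63/32.
At x = 63/32: the terms are on the order of 1/n³, so the series converges absolutely by comparison with the p-series (p = 3 > 1).
Endpoint x = -63/32: absolute convergence follows by limit comparison with Σ 1/n³.

[-63/32, 63/32]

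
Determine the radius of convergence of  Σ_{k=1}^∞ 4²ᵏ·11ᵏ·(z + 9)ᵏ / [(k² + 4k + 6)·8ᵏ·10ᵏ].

R = 5/11

The ratio of consecutive coefficients is [(k² + 4k + 6)/((k+1)² + 4(k+1) + 6)] · 16·11/(8·10) → 11/5.
Hence the series converges for |z + 9| < 1/(11/5) = 5/11, so the radius of convergence is 5/11.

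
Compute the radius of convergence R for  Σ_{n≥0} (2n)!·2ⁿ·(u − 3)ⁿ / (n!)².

Apply the ratio test: |a_{n+1}| / |a_n| = (2n+1)·(2n+2)/(n+1)² · 2, which tends to 8 as n → ∞.
Hence the series converges for |u − 3| < 1/(8) = 1/8, so the radius of convergence is 1/8.

R = 1/8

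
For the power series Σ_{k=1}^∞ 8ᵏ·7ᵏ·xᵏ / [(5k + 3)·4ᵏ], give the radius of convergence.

R = 1/14

Apply the ratio test: |a_{k+1}| / |a_k| = [(5k + 3)/(5(k+1) + 3)] · 8·7/4, which tends to 14 as k → ∞.
Thus R = 1/(14) = 1/14.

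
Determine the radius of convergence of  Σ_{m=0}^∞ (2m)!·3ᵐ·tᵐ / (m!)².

Ratio test: |a_{m+1}/a_m| = (2m+1)·(2m+2)/(m+1)² · 3 → 12 as m → ∞.
Convergence for |t| · 12 < 1, i.e. |t| < 1/12. So R = 1/12.

R = 1/12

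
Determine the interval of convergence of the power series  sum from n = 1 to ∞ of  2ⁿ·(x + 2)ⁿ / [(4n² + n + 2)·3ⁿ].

By the ratio test, |a_{n+1}/a_n| = [(4n² + n + 2)/(4(n+1)² + (n+1) + 2)] · 2/3 → 2/3.
The series converges when 2/3 · |x + 2| < 1, giving R = 3/2.
Check x = -1/2: absolute convergence follows by limit comparison with Σ 1/n².
Endpoint x = -7/2: absolute convergence follows by limit comparison with Σ 1/n².

[-7/2, -1/2]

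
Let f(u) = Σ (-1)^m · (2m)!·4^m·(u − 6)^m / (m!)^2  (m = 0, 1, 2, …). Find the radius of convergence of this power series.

Apply the ratio test: |a_{m+1}| / |a_m| = (2m+1)·(2m+2)/(m+1)² · 4, which tends to 16 as m → ∞.
Convergence for |u − 6| · 16 < 1, i.e. |u − 6| < 1/16. So R = 1/16.

R = 1/16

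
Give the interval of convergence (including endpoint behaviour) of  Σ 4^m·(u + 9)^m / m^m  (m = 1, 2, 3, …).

Root test: |a_m|^(1/m) = 4/m → 0.
Since the m-th root of |a_m| tends to 0, the series converges for all real u; R = ∞.

(−∞, ∞)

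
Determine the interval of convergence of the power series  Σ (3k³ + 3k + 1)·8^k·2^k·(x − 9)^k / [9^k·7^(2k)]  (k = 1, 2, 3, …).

The ratio of consecutive coefficients is [(3(k+1)³ + 3(k+1) + 1)/(3k³ + 3k + 1)] · 8·2/(9·49) → 16/441.
The series converges when 16/441 · |x − 9| < 1, giving R = 441/16.
At x = 585/16: the terms do not tend to 0, so the series diverges.
At x = -297/16: the terms do not tend to 0, so the series diverges.

(-297/16, 585/16)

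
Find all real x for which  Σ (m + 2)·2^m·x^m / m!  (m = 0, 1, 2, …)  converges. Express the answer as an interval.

(−∞, ∞)

By the ratio test, |a_{m+1}/a_m| = ((m+1) + 2)/(m + 2) · 2 · 1/(m+1) → 0.
The limit is 0, so the series converges for all x; R = ∞.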